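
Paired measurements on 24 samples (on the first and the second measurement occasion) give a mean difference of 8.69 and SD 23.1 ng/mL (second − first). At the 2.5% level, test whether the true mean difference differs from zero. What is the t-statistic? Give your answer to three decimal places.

H0: μ_d = 0; H1: μ_d ≠ 0 (paired t-test on the differences, two-sided).
t = d̄/(s_d/√n) = 8.69/(23.1/√24) = 1.843
df = n − 1 = 23
Two-sided p-value ≈ 0.078
Since p ≈ 0.078 > α = 0.025, fail to reject H0; the data do not provide sufficient evidence against H0.

1.843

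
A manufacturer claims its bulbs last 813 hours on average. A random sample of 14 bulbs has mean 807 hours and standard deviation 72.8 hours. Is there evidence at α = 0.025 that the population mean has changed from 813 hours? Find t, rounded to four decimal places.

H0: μ = 813; H1: μ ≠ 813 (one-sample t-test, two-sided).
t = (x̄ − μ₀)/(s/√n) = (807 − 813)/(72.8/√14) = -0.3084
df = n − 1 = 13
Two-sided p-value ≈ 0.7627
Since p ≈ 0.7627 > α = 0.025, fail to reject H0; the data do not provide sufficient evidence against H0.

-0.3084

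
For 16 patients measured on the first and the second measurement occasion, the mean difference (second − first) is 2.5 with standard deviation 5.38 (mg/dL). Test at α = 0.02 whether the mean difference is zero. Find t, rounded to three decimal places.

H0: μ_d = 0; H1: μ_d ≠ 0 (paired t-test on the differences, two-sided).
t = d̄/(s_d/√n) = 2.5/(5.38/√16) = 1.859
df = n − 1 = 15
Two-sided p-value ≈ 0.083
Since p ≈ 0.083 > α = 0.02, fail to reject H0; the evidence is not statistically significant.

1.859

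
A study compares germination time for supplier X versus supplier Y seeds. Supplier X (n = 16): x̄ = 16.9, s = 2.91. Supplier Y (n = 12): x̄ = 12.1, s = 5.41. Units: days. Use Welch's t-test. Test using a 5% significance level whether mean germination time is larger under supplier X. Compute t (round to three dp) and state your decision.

t = 2.786; reject H0

Let group 1 = supplier X, group 2 = supplier Y. H0: μ_1 = μ_2; H1: μ_1 > μ_2 (Welch's two-sample t-test, right-tailed).
t = (x̄_1 − x̄_2)/√(s_1²/n_1 + s_2²/n_2) = (16.9 − 12.1)/√(2.91²/16 + 5.41²/12) = 2.786
Welch–Satterthwaite df ≈ 15.75
p-value = P(T ≥ 2.786) ≈ 0.0067
Since p ≈ 0.0067 < α = 0.05, reject H0; the evidence is statistically significant.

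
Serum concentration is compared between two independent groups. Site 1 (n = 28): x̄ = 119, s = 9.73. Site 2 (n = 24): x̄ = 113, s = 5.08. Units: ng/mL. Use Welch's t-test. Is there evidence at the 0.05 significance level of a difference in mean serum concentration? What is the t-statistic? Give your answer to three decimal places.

Let group 1 = site 1, group 2 = site 2. H0: μ_1 = μ_2; H1: μ_1 ≠ μ_2 (Welch's two-sample t-test, two-sided).
t = (x̄_1 − x̄_2)/√(s_1²/n_1 + s_2²/n_2) = (119 − 113)/√(9.73²/28 + 5.08²/24) = 2.842
Welch–Satterthwaite df ≈ 41.93
Two-sided p-value ≈ 0.0069
Since p ≈ 0.0069 < α = 0.05, reject H0; the evidence is statistically significant.

2.842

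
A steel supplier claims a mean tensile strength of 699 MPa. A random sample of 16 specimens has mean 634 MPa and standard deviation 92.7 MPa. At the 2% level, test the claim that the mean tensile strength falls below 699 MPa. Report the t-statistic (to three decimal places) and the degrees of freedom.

t = -2.805, df = 15

H0: μ = 699; H1: μ < 699 (one-sample t-test, left-tailed).
t = (x̄ − μ₀)/(s/√n) = (634 − 699)/(92.7/√16) = -2.805
df = n − 1 = 15
p-value = P(T ≤ -2.805) ≈ 0.0067
Since p ≈ 0.0067 < α = 0.02, reject H0; the data support H1.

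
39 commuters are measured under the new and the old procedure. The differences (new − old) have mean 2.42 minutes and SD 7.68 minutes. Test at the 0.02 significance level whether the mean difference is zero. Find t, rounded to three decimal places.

1.968

H0: μ_d = 0; H1: μ_d ≠ 0 (paired t-test on the differences, two-sided).
t = d̄/(s_d/√n) = 2.42/(7.68/√39) = 1.968
df = n − 1 = 38
Two-sided p-value ≈ 0.056
Since p ≈ 0.056 > α = 0.02, fail to reject H0; the data do not provide sufficient evidence against H0.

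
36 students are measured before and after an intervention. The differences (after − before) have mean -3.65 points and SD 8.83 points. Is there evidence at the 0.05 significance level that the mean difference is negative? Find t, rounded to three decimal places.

-2.480

H0: μ_d = 0; H1: μ_d < 0 (paired t-test on the differences, left-tailed).
t = d̄/(s_d/√n) = -3.65/(8.83/√36) = -2.480
df = n − 1 = 35
p-value = P(T ≤ -2.480) ≈ 0.0090
Since p ≈ 0.0090 < α = 0.05, reject H0; the data support H1.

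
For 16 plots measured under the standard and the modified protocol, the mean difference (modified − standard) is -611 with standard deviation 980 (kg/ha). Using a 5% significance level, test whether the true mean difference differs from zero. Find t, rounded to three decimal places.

H0: μ_d = 0; H1: μ_d ≠ 0 (paired t-test on the differences, two-sided).
t = d̄/(s_d/√n) = -611/(980/√16) = -2.494
df = n − 1 = 15
Two-sided p-value ≈ 0.0248
Since p ≈ 0.0248 < α = 0.05, reject H0; the data support H1.

-2.494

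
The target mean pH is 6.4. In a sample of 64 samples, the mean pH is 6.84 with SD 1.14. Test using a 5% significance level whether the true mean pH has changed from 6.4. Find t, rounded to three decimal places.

H0: μ = 6.4; H1: μ ≠ 6.4 (one-sample t-test, two-sided).
t = (x̄ − μ₀)/(s/√n) = (6.84 − 6.4)/(1.14/√64) = 3.088
df = n − 1 = 63
Two-sided p-value ≈ 0.003
Since p ≈ 0.003 < α = 0.05, reject H0; the data support H1.

3.088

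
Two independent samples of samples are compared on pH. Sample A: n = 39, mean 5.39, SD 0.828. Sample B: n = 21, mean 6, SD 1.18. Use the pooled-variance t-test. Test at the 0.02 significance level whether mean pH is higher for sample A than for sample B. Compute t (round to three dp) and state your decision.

t = -2.338; fail to reject H0

Let group 1 = sample A, group 2 = sample B. H0: μ_1 = μ_2; H1: μ_1 > μ_2 (two-sample pooled-variance t-test, right-tailed).
s_p² = [(39−1)·0.828² + (21−1)·1.18²]/(39+21−2) = 0.929314
t = (5.39 − 6)/√[0.929314·(1/39 + 1/21)] = -2.338
df = n₁ + n₂ − 2 = 58
p-value = P(T ≥ -2.338) ≈ 0.9886
Since p ≈ 0.9886 > α = 0.02, fail to reject H0; the evidence is not statistically significant.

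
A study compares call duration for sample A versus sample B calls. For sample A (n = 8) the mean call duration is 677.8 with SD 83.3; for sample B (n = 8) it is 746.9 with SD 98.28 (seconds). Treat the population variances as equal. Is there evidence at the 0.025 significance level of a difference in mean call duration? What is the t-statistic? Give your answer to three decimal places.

Let group 1 = sample A, group 2 = sample B. H0: μ_1 = μ_2; H1: μ_1 ≠ μ_2 (two-sample pooled-variance t-test, two-sided).
s_p² = [(8−1)·83.3² + (8−1)·98.28²]/(8+8−2) = 8298.92
t = (677.8 − 746.9)/√[8298.92·(1/8 + 1/8)] = -1.517
df = n₁ + n₂ − 2 = 14
Two-sided p-value ≈ 0.1515
Since p ≈ 0.1515 > α = 0.025, fail to reject H0; the evidence is not statistically significant.

-1.517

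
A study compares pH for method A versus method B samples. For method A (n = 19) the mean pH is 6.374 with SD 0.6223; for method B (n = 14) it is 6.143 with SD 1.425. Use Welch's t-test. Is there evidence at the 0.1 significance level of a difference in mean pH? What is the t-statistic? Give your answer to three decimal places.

Let group 1 = method A, group 2 = method B. H0: μ_1 = μ_2; H1: μ_1 ≠ μ_2 (Welch's two-sample t-test, two-sided).
t = (x̄_1 − x̄_2)/√(s_1²/n_1 + s_2²/n_2) = (6.374 − 6.143)/√(0.6223²/19 + 1.425²/14) = 0.568
Welch–Satterthwaite df ≈ 16.67
Two-sided p-value ≈ 0.578
Since p ≈ 0.578 > α = 0.1, fail to reject H0; the evidence is not statistically significant.

0.568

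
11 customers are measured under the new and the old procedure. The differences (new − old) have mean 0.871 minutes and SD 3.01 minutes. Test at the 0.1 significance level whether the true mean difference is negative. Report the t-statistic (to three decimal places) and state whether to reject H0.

t = 0.960; fail to reject H0

H0: μ_d = 0; H1: μ_d < 0 (paired t-test on the differences, left-tailed).
t = d̄/(s_d/√n) = 0.871/(3.01/√11) = 0.960
df = n − 1 = 10
p-value = P(T ≤ 0.960) ≈ 0.8201
Since p ≈ 0.8201 > α = 0.1, fail to reject H0; the evidence is not statistically significant.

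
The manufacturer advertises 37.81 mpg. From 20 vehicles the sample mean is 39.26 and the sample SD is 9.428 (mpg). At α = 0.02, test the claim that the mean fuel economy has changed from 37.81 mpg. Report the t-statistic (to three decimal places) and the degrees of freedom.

t = 0.688, df = 19

H0: μ = 37.81; H1: μ ≠ 37.81 (one-sample t-test, two-sided).
t = (x̄ − μ₀)/(s/√n) = (39.26 − 37.81)/(9.428/√20) = 0.688
df = n − 1 = 19
Two-sided p-value ≈ 0.4999
Since p ≈ 0.4999 > α = 0.02, fail to reject H0; the evidence is not statistically significant.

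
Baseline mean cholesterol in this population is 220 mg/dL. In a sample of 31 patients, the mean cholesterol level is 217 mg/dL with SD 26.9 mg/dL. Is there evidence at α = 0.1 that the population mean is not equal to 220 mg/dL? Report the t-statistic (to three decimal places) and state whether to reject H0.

H0: μ = 220; H1: μ ≠ 220 (one-sample t-test, two-sided).
t = (x̄ − μ₀)/(s/√n) = (217 − 220)/(26.9/√31) = -0.621
df = n − 1 = 30
Two-sided p-value ≈ 0.5393
Since p ≈ 0.5393 > α = 0.1, fail to reject H0; the evidence is not statistically significant.

t = -0.621; fail to reject H0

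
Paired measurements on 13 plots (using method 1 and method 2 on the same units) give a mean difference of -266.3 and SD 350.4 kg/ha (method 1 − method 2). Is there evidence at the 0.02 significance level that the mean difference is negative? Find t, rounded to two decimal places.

-2.74

H0: μ_d = 0; H1: μ_d < 0 (paired t-test on the differences, left-tailed).
t = d̄/(s_d/√n) = -266.3/(350.4/√13) = -2.74
df = n − 1 = 12
p-value = P(T ≤ -2.74) ≈ 0.0090
Since p ≈ 0.0090 < α = 0.02, reject H0; the evidence is statistically significant.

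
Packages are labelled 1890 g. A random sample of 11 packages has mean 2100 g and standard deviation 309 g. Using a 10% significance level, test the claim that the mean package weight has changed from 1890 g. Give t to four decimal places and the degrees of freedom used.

t = 2.2540, df = 10

H0: μ = 1890; H1: μ ≠ 1890 (one-sample t-test, two-sided).
t = (x̄ − μ₀)/(s/√n) = (2100 − 1890)/(309/√11) = 2.2540
df = n − 1 = 10
Two-sided p-value ≈ 0.048
Since p ≈ 0.048 < α = 0.1, reject H0; the data support H1.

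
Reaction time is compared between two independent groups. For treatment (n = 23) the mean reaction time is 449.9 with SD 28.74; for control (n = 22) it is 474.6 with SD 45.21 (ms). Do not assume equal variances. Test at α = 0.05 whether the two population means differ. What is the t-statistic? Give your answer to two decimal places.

Let group 1 = treatment, group 2 = control. H0: μ_1 = μ_2; H1: μ_1 ≠ μ_2 (Welch's two-sample t-test, two-sided).
t = (x̄_1 − x̄_2)/√(s_1²/n_1 + s_2²/n_2) = (449.9 − 474.6)/√(28.74²/23 + 45.21²/22) = -2.18
Welch–Satterthwaite df ≈ 35.33
Two-sided p-value ≈ 0.036
Since p ≈ 0.036 < α = 0.05, reject H0; the data support H1.

-2.18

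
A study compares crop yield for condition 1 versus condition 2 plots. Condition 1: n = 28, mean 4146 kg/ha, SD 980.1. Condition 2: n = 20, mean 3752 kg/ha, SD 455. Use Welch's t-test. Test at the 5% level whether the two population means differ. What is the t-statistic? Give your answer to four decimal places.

Let group 1 = condition 1, group 2 = condition 2. H0: μ_1 = μ_2; H1: μ_1 ≠ μ_2 (Welch's two-sample t-test, two-sided).
t = (x̄_1 − x̄_2)/√(s_1²/n_1 + s_2²/n_2) = (4146 − 3752)/√(980.1²/28 + 455²/20) = 1.8644
Welch–Satterthwaite df ≈ 40.51
Two-sided p-value ≈ 0.070
Since p ≈ 0.070 > α = 0.05, fail to reject H0; the evidence is not statistically significant.

1.8644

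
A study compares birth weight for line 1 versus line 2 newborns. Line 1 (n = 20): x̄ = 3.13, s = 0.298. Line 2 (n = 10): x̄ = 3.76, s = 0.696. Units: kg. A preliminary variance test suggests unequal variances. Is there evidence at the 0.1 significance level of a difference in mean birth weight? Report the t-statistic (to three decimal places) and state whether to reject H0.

t = -2.740; reject H0

Let group 1 = line 1, group 2 = line 2. H0: μ_1 = μ_2; H1: μ_1 ≠ μ_2 (Welch's two-sample t-test, two-sided).
t = (x̄_1 − x̄_2)/√(s_1²/n_1 + s_2²/n_2) = (3.13 − 3.76)/√(0.298²/20 + 0.696²/10) = -2.740
Welch–Satterthwaite df ≈ 10.68
Two-sided p-value ≈ 0.020
Since p ≈ 0.020 < α = 0.1, reject H0; the data support H1.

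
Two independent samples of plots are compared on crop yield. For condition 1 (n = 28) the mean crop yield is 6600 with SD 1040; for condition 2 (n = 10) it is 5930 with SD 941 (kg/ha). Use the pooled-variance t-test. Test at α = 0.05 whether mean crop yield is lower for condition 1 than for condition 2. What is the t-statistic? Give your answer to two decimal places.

Let group 1 = condition 1, group 2 = condition 2. H0: μ_1 = μ_2; H1: μ_1 < μ_2 (two-sample pooled-variance t-test, left-tailed).
s_p² = [(28−1)·1040² + (10−1)·941²]/(28+10−2) = 1032570
t = (6600 − 5930)/√[1032570·(1/28 + 1/10)] = 1.79
df = n₁ + n₂ − 2 = 36
p-value = P(T ≤ 1.79) ≈ 0.9590
Since p ≈ 0.9590 > α = 0.05, fail to reject H0; the evidence is not statistically significant.

1.79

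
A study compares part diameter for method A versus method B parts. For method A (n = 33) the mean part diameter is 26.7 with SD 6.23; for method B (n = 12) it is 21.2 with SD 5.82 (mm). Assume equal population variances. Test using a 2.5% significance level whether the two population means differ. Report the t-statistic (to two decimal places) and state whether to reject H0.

t = 2.66; reject H0

Let group 1 = method A, group 2 = method B. H0: μ_1 = μ_2; H1: μ_1 ≠ μ_2 (two-sample pooled-variance t-test, two-sided).
s_p² = [(33−1)·6.23² + (12−1)·5.82²]/(33+12−2) = 37.5491
t = (26.7 − 21.2)/√[37.5491·(1/33 + 1/12)] = 2.66
df = n₁ + n₂ − 2 = 43
Two-sided p-value ≈ 0.0109
Since p ≈ 0.0109 < α = 0.025, reject H0; the data support H1.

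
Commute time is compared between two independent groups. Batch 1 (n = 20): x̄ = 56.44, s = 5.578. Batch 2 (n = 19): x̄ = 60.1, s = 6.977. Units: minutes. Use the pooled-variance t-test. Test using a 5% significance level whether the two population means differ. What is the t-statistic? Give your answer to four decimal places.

Let group 1 = batch 1, group 2 = batch 2. H0: μ_1 = μ_2; H1: μ_1 ≠ μ_2 (two-sample pooled-variance t-test, two-sided).
s_p² = [(20−1)·5.578² + (19−1)·6.977²]/(20+19−2) = 39.6589
t = (56.44 − 60.1)/√[39.6589·(1/20 + 1/19)] = -1.8141
df = n₁ + n₂ − 2 = 37
Two-sided p-value ≈ 0.078
Since p ≈ 0.078 > α = 0.05, fail to reject H0; the evidence is not statistically significant.

-1.8141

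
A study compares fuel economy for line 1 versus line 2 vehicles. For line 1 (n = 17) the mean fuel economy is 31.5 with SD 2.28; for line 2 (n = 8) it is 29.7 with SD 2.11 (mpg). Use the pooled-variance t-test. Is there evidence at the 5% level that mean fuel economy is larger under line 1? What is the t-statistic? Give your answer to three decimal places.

1.883

Let group 1 = line 1, group 2 = line 2. H0: μ_1 = μ_2; H1: μ_1 > μ_2 (two-sample pooled-variance t-test, right-tailed).
s_p² = [(17−1)·2.28² + (8−1)·2.11²]/(17+8−2) = 4.97127
t = (31.5 − 29.7)/√[4.97127·(1/17 + 1/8)] = 1.883
df = n₁ + n₂ − 2 = 23
p-value = P(T ≥ 1.883) ≈ 0.0362
Since p ≈ 0.0362 < α = 0.05, reject H0; the data support H1.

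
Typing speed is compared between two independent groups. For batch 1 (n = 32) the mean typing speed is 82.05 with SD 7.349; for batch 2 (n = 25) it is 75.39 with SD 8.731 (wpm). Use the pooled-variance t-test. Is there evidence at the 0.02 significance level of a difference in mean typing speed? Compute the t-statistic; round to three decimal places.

3.126

Let group 1 = batch 1, group 2 = batch 2. H0: μ_1 = μ_2; H1: μ_1 ≠ μ_2 (two-sample pooled-variance t-test, two-sided).
s_p² = [(32−1)·7.349² + (25−1)·8.731²]/(32+25−2) = 63.7049
t = (82.05 − 75.39)/√[63.7049·(1/32 + 1/25)] = 3.126
df = n₁ + n₂ − 2 = 55
Two-sided p-value ≈ 0.003
Since p ≈ 0.003 < α = 0.02, reject H0; the data support H1.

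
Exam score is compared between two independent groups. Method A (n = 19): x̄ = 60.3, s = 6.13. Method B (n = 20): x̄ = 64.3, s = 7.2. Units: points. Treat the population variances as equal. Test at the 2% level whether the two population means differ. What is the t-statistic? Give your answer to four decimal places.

Let group 1 = method A, group 2 = method B. H0: μ_1 = μ_2; H1: μ_1 ≠ μ_2 (two-sample pooled-variance t-test, two-sided).
s_p² = [(19−1)·6.13² + (20−1)·7.2²]/(19+20−2) = 44.9012
t = (60.3 − 64.3)/√[44.9012·(1/19 + 1/20)] = -1.8633
df = n₁ + n₂ − 2 = 37
Two-sided p-value ≈ 0.0704
Since p ≈ 0.0704 > α = 0.02, fail to reject H0; the data do not provide sufficient evidence against H0.

-1.8633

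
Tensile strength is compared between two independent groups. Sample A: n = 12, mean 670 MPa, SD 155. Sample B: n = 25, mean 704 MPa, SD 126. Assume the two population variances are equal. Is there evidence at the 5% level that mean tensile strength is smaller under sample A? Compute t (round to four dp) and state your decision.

t = -0.7130; fail to reject H0

Let group 1 = sample A, group 2 = sample B. H0: μ_1 = μ_2; H1: μ_1 < μ_2 (two-sample pooled-variance t-test, left-tailed).
s_p² = [(12−1)·155² + (25−1)·126²]/(12+25−2) = 18437.1
t = (670 − 704)/√[18437.1·(1/12 + 1/25)] = -0.7130
df = n₁ + n₂ − 2 = 35
p-value = P(T ≤ -0.7130) ≈ 0.2403
Since p ≈ 0.2403 > α = 0.05, fail to reject H0; the evidence is not statistically significant.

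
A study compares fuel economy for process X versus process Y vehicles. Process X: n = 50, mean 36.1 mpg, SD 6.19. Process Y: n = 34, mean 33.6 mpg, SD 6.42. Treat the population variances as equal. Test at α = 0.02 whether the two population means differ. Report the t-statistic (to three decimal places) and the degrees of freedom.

Let group 1 = process X, group 2 = process Y. H0: μ_1 = μ_2; H1: μ_1 ≠ μ_2 (two-sample pooled-variance t-test, two-sided).
s_p² = [(50−1)·6.19² + (34−1)·6.42²]/(50+34−2) = 39.4833
t = (36.1 − 33.6)/√[39.4833·(1/50 + 1/34)] = 1.790
df = n₁ + n₂ − 2 = 82
Two-sided p-value ≈ 0.0772
Since p ≈ 0.0772 > α = 0.02, fail to reject H0; the data do not provide sufficient evidence against H0.

t = 1.790, df = 82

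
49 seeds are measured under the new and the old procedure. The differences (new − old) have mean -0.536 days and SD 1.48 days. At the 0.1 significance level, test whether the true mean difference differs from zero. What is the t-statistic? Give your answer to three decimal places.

H0: μ_d = 0; H1: μ_d ≠ 0 (paired t-test on the differences, two-sided).
t = d̄/(s_d/√n) = -0.536/(1.48/√49) = -2.535
df = n − 1 = 48
Two-sided p-value ≈ 0.0146
Since p ≈ 0.0146 < α = 0.1, reject H0; the data support H1.

-2.535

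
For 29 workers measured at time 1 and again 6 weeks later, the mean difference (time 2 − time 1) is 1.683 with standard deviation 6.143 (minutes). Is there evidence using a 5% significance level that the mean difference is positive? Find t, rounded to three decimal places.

1.475

H0: μ_d = 0; H1: μ_d > 0 (paired t-test on the differences, right-tailed).
t = d̄/(s_d/√n) = 1.683/(6.143/√29) = 1.475
df = n − 1 = 28
p-value = P(T ≥ 1.475) ≈ 0.076
Since p ≈ 0.076 > α = 0.05, fail to reject H0; the data do not provide sufficient evidence against H0.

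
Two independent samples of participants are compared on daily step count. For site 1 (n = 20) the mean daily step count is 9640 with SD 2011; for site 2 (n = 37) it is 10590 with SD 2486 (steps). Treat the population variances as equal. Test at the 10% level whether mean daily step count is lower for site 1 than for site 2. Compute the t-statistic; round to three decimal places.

Let group 1 = site 1, group 2 = site 2. H0: μ_1 = μ_2; H1: μ_1 < μ_2 (two-sample pooled-variance t-test, left-tailed).
s_p² = [(20−1)·2011² + (37−1)·2486²]/(20+37−2) = 5442280
t = (9640 − 10590)/√[5442280·(1/20 + 1/37)] = -1.467
df = n₁ + n₂ − 2 = 55
p-value = P(T ≤ -1.467) ≈ 0.0740
Since p ≈ 0.0740 < α = 0.1, reject H0; the evidence is statistically significant.

-1.467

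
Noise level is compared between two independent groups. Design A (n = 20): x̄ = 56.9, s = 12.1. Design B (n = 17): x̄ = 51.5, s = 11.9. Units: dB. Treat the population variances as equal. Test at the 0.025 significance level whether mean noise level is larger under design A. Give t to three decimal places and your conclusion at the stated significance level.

Let group 1 = design A, group 2 = design B. H0: μ_1 = μ_2; H1: μ_1 > μ_2 (two-sample pooled-variance t-test, right-tailed).
s_p² = [(20−1)·12.1² + (17−1)·11.9²]/(20+17−2) = 144.216
t = (56.9 − 51.5)/√[144.216·(1/20 + 1/17)] = 1.363
df = n₁ + n₂ − 2 = 35
p-value = P(T ≥ 1.363) ≈ 0.091
Since p ≈ 0.091 > α = 0.025, fail to reject H0; the data do not provide sufficient evidence against H0.

t = 1.363; fail to reject H0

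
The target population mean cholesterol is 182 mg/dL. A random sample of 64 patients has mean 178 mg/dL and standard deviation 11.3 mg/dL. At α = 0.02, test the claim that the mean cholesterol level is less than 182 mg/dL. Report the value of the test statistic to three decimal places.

H0: μ = 182; H1: μ < 182 (one-sample t-test, left-tailed).
t = (x̄ − μ₀)/(s/√n) = (178 − 182)/(11.3/√64) = -2.832
df = n − 1 = 63
p-value = P(T ≤ -2.832) ≈ 0.003
Since p ≈ 0.003 < α = 0.02, reject H0; the evidence is statistically significant.

-2.832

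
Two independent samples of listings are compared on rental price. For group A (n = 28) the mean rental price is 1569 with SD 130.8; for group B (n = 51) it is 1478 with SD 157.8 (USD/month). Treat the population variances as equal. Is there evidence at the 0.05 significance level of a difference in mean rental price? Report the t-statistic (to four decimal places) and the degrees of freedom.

t = 2.5985, df = 77

Let group 1 = group A, group 2 = group B. H0: μ_1 = μ_2; H1: μ_1 ≠ μ_2 (two-sample pooled-variance t-test, two-sided).
s_p² = [(28−1)·130.8² + (51−1)·157.8²]/(28+51−2) = 22168.5
t = (1569 − 1478)/√[22168.5·(1/28 + 1/51)] = 2.5985
df = n₁ + n₂ − 2 = 77
Two-sided p-value ≈ 0.011
Since p ≈ 0.011 < α = 0.05, reject H0; the data support H1.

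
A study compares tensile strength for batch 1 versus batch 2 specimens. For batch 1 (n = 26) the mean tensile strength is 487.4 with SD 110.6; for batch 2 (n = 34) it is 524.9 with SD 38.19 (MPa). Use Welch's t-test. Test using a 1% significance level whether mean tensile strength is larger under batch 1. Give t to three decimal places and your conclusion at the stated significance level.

Let group 1 = batch 1, group 2 = batch 2. H0: μ_1 = μ_2; H1: μ_1 > μ_2 (Welch's two-sample t-test, right-tailed).
t = (x̄_1 − x̄_2)/√(s_1²/n_1 + s_2²/n_2) = (487.4 − 524.9)/√(110.6²/26 + 38.19²/34) = -1.655
Welch–Satterthwaite df ≈ 29.58
p-value = P(T ≥ -1.655) ≈ 0.9458
Since p ≈ 0.9458 > α = 0.01, fail to reject H0; the evidence is not statistically significant.

t = -1.655; fail to reject H0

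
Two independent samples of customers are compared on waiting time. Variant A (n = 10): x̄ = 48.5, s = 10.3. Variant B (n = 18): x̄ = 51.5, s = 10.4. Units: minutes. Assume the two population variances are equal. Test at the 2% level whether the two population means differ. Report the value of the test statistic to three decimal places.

-0.734

Let group 1 = variant A, group 2 = variant B. H0: μ_1 = μ_2; H1: μ_1 ≠ μ_2 (two-sample pooled-variance t-test, two-sided).
s_p² = [(10−1)·10.3² + (18−1)·10.4²]/(10+18−2) = 107.443
t = (48.5 − 51.5)/√[107.443·(1/10 + 1/18)] = -0.734
df = n₁ + n₂ − 2 = 26
Two-sided p-value ≈ 0.470
Since p ≈ 0.470 > α = 0.02, fail to reject H0; the evidence is not statistically significant.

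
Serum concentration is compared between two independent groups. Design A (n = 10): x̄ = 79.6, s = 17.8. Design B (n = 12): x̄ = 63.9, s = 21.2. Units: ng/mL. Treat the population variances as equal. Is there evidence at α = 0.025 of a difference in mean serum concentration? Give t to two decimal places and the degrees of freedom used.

Let group 1 = design A, group 2 = design B. H0: μ_1 = μ_2; H1: μ_1 ≠ μ_2 (two-sample pooled-variance t-test, two-sided).
s_p² = [(10−1)·17.8² + (12−1)·21.2²]/(10+12−2) = 389.77
t = (79.6 − 63.9)/√[389.77·(1/10 + 1/12)] = 1.86
df = n₁ + n₂ − 2 = 20
Two-sided p-value ≈ 0.0781
Since p ≈ 0.0781 > α = 0.025, fail to reject H0; the evidence is not statistically significant.

t = 1.86, df = 20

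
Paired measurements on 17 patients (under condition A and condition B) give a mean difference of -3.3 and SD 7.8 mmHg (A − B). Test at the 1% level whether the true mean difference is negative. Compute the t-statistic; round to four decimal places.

-1.7444

H0: μ_d = 0; H1: μ_d < 0 (paired t-test on the differences, left-tailed).
t = d̄/(s_d/√n) = -3.3/(7.8/√17) = -1.7444
df = n − 1 = 16
p-value = P(T ≤ -1.7444) ≈ 0.050
Since p ≈ 0.050 > α = 0.01, fail to reject H0; the evidence is not statistically significant.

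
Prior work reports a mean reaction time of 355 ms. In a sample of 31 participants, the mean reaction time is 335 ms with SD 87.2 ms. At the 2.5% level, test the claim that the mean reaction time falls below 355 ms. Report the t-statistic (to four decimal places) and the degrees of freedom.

t = -1.2770, df = 30

H0: μ = 355; H1: μ < 355 (one-sample t-test, left-tailed).
t = (x̄ − μ₀)/(s/√n) = (335 − 355)/(87.2/√31) = -1.2770
df = n − 1 = 30
p-value = P(T ≤ -1.2770) ≈ 0.1057
Since p ≈ 0.1057 > α = 0.025, fail to reject H0; the data do not provide sufficient evidence against H0.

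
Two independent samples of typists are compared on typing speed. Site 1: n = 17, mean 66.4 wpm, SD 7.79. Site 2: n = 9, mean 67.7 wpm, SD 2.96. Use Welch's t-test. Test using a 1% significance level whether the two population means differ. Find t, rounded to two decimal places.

-0.61

Let group 1 = site 1, group 2 = site 2. H0: μ_1 = μ_2; H1: μ_1 ≠ μ_2 (Welch's two-sample t-test, two-sided).
t = (x̄_1 − x̄_2)/√(s_1²/n_1 + s_2²/n_2) = (66.4 − 67.7)/√(7.79²/17 + 2.96²/9) = -0.61
Welch–Satterthwaite df ≈ 22.56
Two-sided p-value ≈ 0.5480
Since p ≈ 0.5480 > α = 0.01, fail to reject H0; the evidence is not statistically significant.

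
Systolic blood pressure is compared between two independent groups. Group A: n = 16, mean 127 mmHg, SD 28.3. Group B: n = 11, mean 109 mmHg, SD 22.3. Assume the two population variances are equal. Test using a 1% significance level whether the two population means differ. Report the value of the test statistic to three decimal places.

Let group 1 = group A, group 2 = group B. H0: μ_1 = μ_2; H1: μ_1 ≠ μ_2 (two-sample pooled-variance t-test, two-sided).
s_p² = [(16−1)·28.3² + (11−1)·22.3²]/(16+11−2) = 679.45
t = (127 − 109)/√[679.45·(1/16 + 1/11)] = 1.763
df = n₁ + n₂ − 2 = 25
Two-sided p-value ≈ 0.090
Since p ≈ 0.090 > α = 0.01, fail to reject H0; the data do not provide sufficient evidence against H0.

1.763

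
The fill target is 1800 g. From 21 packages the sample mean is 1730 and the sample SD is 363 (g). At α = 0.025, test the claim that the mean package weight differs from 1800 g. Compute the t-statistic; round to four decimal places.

-0.8837

H0: μ = 1800; H1: μ ≠ 1800 (one-sample t-test, two-sided).
t = (x̄ − μ₀)/(s/√n) = (1730 − 1800)/(363/√21) = -0.8837
df = n − 1 = 20
Two-sided p-value ≈ 0.3874
Since p ≈ 0.3874 > α = 0.025, fail to reject H0; the data do not provide sufficient evidence against H0.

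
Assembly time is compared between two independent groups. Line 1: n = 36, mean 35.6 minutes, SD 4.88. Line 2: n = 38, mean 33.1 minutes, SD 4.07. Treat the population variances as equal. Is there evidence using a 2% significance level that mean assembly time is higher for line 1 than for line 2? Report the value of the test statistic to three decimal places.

2.398

Let group 1 = line 1, group 2 = line 2. H0: μ_1 = μ_2; H1: μ_1 > μ_2 (two-sample pooled-variance t-test, right-tailed).
s_p² = [(36−1)·4.88² + (38−1)·4.07²]/(36+38−2) = 20.089
t = (35.6 − 33.1)/√[20.089·(1/36 + 1/38)] = 2.398
df = n₁ + n₂ − 2 = 72
p-value = P(T ≥ 2.398) ≈ 0.0095
Since p ≈ 0.0095 < α = 0.02, reject H0; the evidence is statistically significant.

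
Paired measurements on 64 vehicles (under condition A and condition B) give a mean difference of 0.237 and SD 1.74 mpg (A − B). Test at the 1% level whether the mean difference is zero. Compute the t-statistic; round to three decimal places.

1.090

H0: μ_d = 0; H1: μ_d ≠ 0 (paired t-test on the differences, two-sided).
t = d̄/(s_d/√n) = 0.237/(1.74/√64) = 1.090
df = n − 1 = 63
Two-sided p-value ≈ 0.280
Since p ≈ 0.280 > α = 0.01, fail to reject H0; the data do not provide sufficient evidence against H0.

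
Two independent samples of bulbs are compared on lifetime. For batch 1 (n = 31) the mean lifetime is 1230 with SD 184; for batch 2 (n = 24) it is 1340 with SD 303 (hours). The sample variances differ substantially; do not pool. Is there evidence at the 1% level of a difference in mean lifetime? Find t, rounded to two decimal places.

-1.57

Let group 1 = batch 1, group 2 = batch 2. H0: μ_1 = μ_2; H1: μ_1 ≠ μ_2 (Welch's two-sample t-test, two-sided).
t = (x̄_1 − x̄_2)/√(s_1²/n_1 + s_2²/n_2) = (1230 − 1340)/√(184²/31 + 303²/24) = -1.57
Welch–Satterthwaite df ≈ 35.77
Two-sided p-value ≈ 0.1255
Since p ≈ 0.1255 > α = 0.01, fail to reject H0; the data do not provide sufficient evidence against H0.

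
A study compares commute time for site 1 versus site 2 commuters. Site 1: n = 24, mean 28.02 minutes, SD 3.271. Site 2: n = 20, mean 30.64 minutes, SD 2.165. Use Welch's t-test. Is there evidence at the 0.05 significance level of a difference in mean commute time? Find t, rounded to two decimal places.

Let group 1 = site 1, group 2 = site 2. H0: μ_1 = μ_2; H1: μ_1 ≠ μ_2 (Welch's two-sample t-test, two-sided).
t = (x̄_1 − x̄_2)/√(s_1²/n_1 + s_2²/n_2) = (28.02 − 30.64)/√(3.271²/24 + 2.165²/20) = -3.18
Welch–Satterthwaite df ≈ 40.12
Two-sided p-value ≈ 0.0029
Since p ≈ 0.0029 < α = 0.05, reject H0; the data support H1.

-3.18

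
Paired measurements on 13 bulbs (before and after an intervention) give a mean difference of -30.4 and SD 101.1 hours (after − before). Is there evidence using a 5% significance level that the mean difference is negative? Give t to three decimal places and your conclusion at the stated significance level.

t = -1.084; fail to reject H0

H0: μ_d = 0; H1: μ_d < 0 (paired t-test on the differences, left-tailed).
t = d̄/(s_d/√n) = -30.4/(101.1/√13) = -1.084
df = n − 1 = 12
p-value = P(T ≤ -1.084) ≈ 0.1498
Since p ≈ 0.1498 > α = 0.05, fail to reject H0; the data do not provide sufficient evidence against H0.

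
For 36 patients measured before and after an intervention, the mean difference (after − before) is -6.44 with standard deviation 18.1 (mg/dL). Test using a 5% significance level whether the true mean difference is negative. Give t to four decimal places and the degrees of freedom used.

H0: μ_d = 0; H1: μ_d < 0 (paired t-test on the differences, left-tailed).
t = d̄/(s_d/√n) = -6.44/(18.1/√36) = -2.1348
df = n − 1 = 35
p-value = P(T ≤ -2.1348) ≈ 0.0199
Since p ≈ 0.0199 < α = 0.05, reject H0; the data support H1.

t = -2.1348, df = 35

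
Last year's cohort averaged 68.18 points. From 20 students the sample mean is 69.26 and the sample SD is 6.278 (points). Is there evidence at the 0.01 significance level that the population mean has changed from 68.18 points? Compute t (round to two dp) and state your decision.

H0: μ = 68.18; H1: μ ≠ 68.18 (one-sample t-test, two-sided).
t = (x̄ − μ₀)/(s/√n) = (69.26 − 68.18)/(6.278/√20) = 0.77
df = n − 1 = 19
Two-sided p-value ≈ 0.4512
Since p ≈ 0.4512 > α = 0.01, fail to reject H0; the data do not provide sufficient evidence against H0.

t = 0.77; fail to reject H0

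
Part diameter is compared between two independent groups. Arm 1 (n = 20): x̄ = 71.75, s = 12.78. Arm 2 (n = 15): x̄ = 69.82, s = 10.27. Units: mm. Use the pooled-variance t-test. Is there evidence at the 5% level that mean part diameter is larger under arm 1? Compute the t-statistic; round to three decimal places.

0.480

Let group 1 = arm 1, group 2 = arm 2. H0: μ_1 = μ_2; H1: μ_1 > μ_2 (two-sample pooled-variance t-test, right-tailed).
s_p² = [(20−1)·12.78² + (15−1)·10.27²]/(20+15−2) = 138.784
t = (71.75 − 69.82)/√[138.784·(1/20 + 1/15)] = 0.480
df = n₁ + n₂ − 2 = 33
p-value = P(T ≥ 0.480) ≈ 0.317
Since p ≈ 0.317 > α = 0.05, fail to reject H0; the data do not provide sufficient evidence against H0.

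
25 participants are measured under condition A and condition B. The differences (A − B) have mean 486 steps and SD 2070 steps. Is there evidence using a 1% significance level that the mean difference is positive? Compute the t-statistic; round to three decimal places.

H0: μ_d = 0; H1: μ_d > 0 (paired t-test on the differences, right-tailed).
t = d̄/(s_d/√n) = 486/(2070/√25) = 1.174
df = n − 1 = 24
p-value = P(T ≥ 1.174) ≈ 0.126
Since p ≈ 0.126 > α = 0.01, fail to reject H0; the data do not provide sufficient evidence against H0.

1.174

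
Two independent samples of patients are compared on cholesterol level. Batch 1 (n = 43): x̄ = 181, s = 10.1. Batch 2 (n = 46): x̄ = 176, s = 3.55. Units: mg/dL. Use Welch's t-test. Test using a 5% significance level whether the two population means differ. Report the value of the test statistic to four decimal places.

3.0736

Let group 1 = batch 1, group 2 = batch 2. H0: μ_1 = μ_2; H1: μ_1 ≠ μ_2 (Welch's two-sample t-test, two-sided).
t = (x̄_1 − x̄_2)/√(s_1²/n_1 + s_2²/n_2) = (181 − 176)/√(10.1²/43 + 3.55²/46) = 3.0736
Welch–Satterthwaite df ≈ 51.62
Two-sided p-value ≈ 0.0034
Since p ≈ 0.0034 < α = 0.05, reject H0; the data support H1.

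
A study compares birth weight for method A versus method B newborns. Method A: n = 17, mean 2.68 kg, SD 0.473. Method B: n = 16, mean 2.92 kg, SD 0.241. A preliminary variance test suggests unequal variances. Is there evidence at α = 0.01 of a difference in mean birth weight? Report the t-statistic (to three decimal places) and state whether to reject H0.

t = -1.852; fail to reject H0

Let group 1 = method A, group 2 = method B. H0: μ_1 = μ_2; H1: μ_1 ≠ μ_2 (Welch's two-sample t-test, two-sided).
t = (x̄_1 − x̄_2)/√(s_1²/n_1 + s_2²/n_2) = (2.68 − 2.92)/√(0.473²/17 + 0.241²/16) = -1.852
Welch–Satterthwaite df ≈ 24.09
Two-sided p-value ≈ 0.076
Since p ≈ 0.076 > α = 0.01, fail to reject H0; the evidence is not statistically significant.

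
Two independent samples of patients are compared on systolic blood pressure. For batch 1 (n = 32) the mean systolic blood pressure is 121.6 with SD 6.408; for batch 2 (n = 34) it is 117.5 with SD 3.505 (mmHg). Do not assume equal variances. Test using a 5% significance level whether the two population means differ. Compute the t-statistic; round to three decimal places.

3.197

Let group 1 = batch 1, group 2 = batch 2. H0: μ_1 = μ_2; H1: μ_1 ≠ μ_2 (Welch's two-sample t-test, two-sided).
t = (x̄_1 − x̄_2)/√(s_1²/n_1 + s_2²/n_2) = (121.6 − 117.5)/√(6.408²/32 + 3.505²/34) = 3.197
Welch–Satterthwaite df ≈ 47.39
Two-sided p-value ≈ 0.002
Since p ≈ 0.002 < α = 0.05, reject H0; the evidence is statistically significant.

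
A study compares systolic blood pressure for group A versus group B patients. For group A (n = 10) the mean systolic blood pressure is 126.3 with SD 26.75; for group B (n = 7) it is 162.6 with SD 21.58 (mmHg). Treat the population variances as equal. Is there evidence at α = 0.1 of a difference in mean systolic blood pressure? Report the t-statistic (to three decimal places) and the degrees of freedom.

t = -2.969, df = 15

Let group 1 = group A, group 2 = group B. H0: μ_1 = μ_2; H1: μ_1 ≠ μ_2 (two-sample pooled-variance t-test, two-sided).
s_p² = [(10−1)·26.75² + (7−1)·21.58²]/(10+7−2) = 615.616
t = (126.3 − 162.6)/√[615.616·(1/10 + 1/7)] = -2.969
df = n₁ + n₂ − 2 = 15
Two-sided p-value ≈ 0.0096
Since p ≈ 0.0096 < α = 0.1, reject H0; the data support H1.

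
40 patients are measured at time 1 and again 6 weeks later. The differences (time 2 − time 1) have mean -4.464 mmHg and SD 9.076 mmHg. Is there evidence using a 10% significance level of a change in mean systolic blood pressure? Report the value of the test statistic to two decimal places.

H0: μ_d = 0; H1: μ_d ≠ 0 (paired t-test on the differences, two-sided).
t = d̄/(s_d/√n) = -4.464/(9.076/√40) = -3.11
df = n − 1 = 39
Two-sided p-value ≈ 0.0035
Since p ≈ 0.0035 < α = 0.1, reject H0; the evidence is statistically significant.

-3.11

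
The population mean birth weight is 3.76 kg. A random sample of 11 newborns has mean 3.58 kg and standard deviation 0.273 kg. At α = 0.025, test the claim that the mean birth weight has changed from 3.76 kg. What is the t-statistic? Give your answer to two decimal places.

H0: μ = 3.76; H1: μ ≠ 3.76 (one-sample t-test, two-sided).
t = (x̄ − μ₀)/(s/√n) = (3.58 − 3.76)/(0.273/√11) = -2.19
df = n − 1 = 10
Two-sided p-value ≈ 0.0536
Since p ≈ 0.0536 > α = 0.025, fail to reject H0; the evidence is not statistically significant.

-2.19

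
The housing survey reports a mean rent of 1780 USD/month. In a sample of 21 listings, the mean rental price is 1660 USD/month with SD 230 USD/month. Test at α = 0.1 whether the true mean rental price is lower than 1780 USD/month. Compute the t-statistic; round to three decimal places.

H0: μ = 1780; H1: μ < 1780 (one-sample t-test, left-tailed).
t = (x̄ − μ₀)/(s/√n) = (1660 − 1780)/(230/√21) = -2.391
df = n − 1 = 20
p-value = P(T ≤ -2.391) ≈ 0.0134
Since p ≈ 0.0134 < α = 0.1, reject H0; the data support H1.

-2.391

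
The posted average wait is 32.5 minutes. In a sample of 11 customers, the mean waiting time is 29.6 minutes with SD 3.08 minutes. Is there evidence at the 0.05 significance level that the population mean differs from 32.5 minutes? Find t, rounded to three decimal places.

H0: μ = 32.5; H1: μ ≠ 32.5 (one-sample t-test, two-sided).
t = (x̄ − μ₀)/(s/√n) = (29.6 − 32.5)/(3.08/√11) = -3.123
df = n − 1 = 10
Two-sided p-value ≈ 0.0108
Since p ≈ 0.0108 < α = 0.05, reject H0; the evidence is statistically significant.

-3.123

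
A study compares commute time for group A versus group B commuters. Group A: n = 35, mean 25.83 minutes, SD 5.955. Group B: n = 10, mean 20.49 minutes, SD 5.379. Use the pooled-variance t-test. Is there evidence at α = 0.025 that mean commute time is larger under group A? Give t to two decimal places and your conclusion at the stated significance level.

Let group 1 = group A, group 2 = group B. H0: μ_1 = μ_2; H1: μ_1 > μ_2 (two-sample pooled-variance t-test, right-tailed).
s_p² = [(35−1)·5.955² + (10−1)·5.379²]/(35+10−2) = 34.0956
t = (25.83 − 20.49)/√[34.0956·(1/35 + 1/10)] = 2.55
df = n₁ + n₂ − 2 = 43
p-value = P(T ≥ 2.55) ≈ 0.007
Since p ≈ 0.007 < α = 0.025, reject H0; the evidence is statistically significant.

t = 2.55; reject H0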